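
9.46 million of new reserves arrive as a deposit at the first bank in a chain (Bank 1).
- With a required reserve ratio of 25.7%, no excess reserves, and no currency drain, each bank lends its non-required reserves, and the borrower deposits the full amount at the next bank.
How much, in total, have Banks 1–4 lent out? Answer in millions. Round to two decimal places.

19.01 million

Bank i lends (1 − rr)^i of the original deposit: Bank 1 lends 9.46·0.7430 ≈ 7.0288, Bank 2 lends 9.46·0.7430² ≈ 5.2224, and so on.
Summing a geometric series: total = 9.46·[0.7430·(1 − 0.7430^4) / (1 − 0.7430)] ≈ 19.0144 million.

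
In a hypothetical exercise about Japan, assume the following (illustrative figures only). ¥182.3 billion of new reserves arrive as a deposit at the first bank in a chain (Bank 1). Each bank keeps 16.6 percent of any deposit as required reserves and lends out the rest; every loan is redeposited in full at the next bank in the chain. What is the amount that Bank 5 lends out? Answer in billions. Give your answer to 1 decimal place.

¥73.6 billion

Each bank lends a fraction (1 − rr) = 0.8340 of the deposit it receives, so Bank 5 receives 182.3·0.8340^4 and lends 182.3·0.8340^5 ≈ 73.5558 billion.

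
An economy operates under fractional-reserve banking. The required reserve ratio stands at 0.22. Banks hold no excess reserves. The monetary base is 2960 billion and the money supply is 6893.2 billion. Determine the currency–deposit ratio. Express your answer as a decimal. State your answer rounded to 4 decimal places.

0.3670

Using m = M/MB = 6893.2/2960 ≈ 2.328784. From m = (1 + c)/(c + rr + e), rearranging gives 1 + c = m·(c + rr + e), so c·(1 − m) = m·(rr + e) − 1.
Hence c = [m·(rr + e) − 1]/(1 − m) = [2.328784 × (0.22 + 0) − 1] / (1 − 2.328784) ≈ 0.367003.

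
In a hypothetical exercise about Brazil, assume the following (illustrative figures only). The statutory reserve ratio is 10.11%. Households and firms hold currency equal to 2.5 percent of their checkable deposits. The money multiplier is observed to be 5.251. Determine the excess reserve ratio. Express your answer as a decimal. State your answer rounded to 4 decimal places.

Using m = 5.251. Since m = (1 + c)/(c + rr + e), the denominator satisfies c + rr + e = (1 + c)/m = (1 + 0.025) / 5.251 ≈ 0.195201.
With c = 0.025 and rr = 0.1011, the excess reserve ratio is 0.195201 − 0.025 − 0.1011 = 0.069101.

0.0691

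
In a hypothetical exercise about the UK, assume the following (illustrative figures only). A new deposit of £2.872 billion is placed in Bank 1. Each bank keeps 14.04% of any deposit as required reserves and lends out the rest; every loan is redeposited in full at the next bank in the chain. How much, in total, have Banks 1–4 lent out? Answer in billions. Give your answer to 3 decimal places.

£7.983 billion

Bank i lends (1 − rr)^i of the original deposit: Bank 1 lends 2.872·0.8596 ≈ 2.4688, Bank 2 lends 2.872·0.8596² ≈ 2.1222, and so on.
Summing a geometric series: total = 2.872·[0.8596·(1 − 0.8596^4) / (1 − 0.8596)] ≈ 7.9832 billion.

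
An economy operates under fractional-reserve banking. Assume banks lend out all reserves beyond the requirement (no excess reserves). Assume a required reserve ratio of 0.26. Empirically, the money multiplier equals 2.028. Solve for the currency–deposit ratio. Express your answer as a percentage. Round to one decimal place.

46.0%

Using m = 2.028. From m = (1 + c)/(c + rr + e), rearranging gives 1 + c = m·(c + rr + e), so c·(1 − m) = m·(rr + e) − 1.
Hence c = [m·(rr + e) − 1]/(1 − m) = [2.028 × (0.26 + 0) − 1] / (1 − 2.028) ≈ 0.459844.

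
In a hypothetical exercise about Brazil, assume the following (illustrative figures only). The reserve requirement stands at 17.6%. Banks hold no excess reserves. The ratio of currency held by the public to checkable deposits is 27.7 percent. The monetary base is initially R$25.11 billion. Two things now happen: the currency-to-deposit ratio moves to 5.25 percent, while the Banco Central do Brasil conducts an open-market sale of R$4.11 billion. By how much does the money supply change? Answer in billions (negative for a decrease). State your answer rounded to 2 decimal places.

Before: m₁ = (1 + 0.277) / (0.176 + 0.277) ≈ 2.81898, MB₁ = 25.11, so M₁ = 2.81898 × 25.11 ≈ 70.7846 billion.
After: m₂ = (1 + 0.0525) / (0.176 + 0.0525) ≈ 4.60613, MB₂ = 25.11 − 4.11 = 21, so M₂ = 4.60613 × 21 ≈ 96.7287 billion.
ΔM = M₂ − M₁ = 96.7287 − 70.7846 = 25.9441 billion.

R$25.94 billion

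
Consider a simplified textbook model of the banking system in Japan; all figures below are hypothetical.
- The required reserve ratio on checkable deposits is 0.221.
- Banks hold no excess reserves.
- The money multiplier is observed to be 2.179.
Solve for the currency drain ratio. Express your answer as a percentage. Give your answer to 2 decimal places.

43.97%

Using m = 2.179. From m = (1 + c)/(c + rr + e), rearranging gives 1 + c = m·(c + rr + e), so c·(1 − m) = m·(rr + e) − 1.
Hence c = [m·(rr + e) − 1]/(1 − m) = [2.179 × (0.221 + 0) − 1] / (1 − 2.179) ≈ 0.439729.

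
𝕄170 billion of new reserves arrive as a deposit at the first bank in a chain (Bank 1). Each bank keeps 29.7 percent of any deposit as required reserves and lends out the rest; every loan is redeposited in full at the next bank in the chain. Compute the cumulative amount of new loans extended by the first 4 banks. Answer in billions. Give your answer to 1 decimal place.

𝕄304.1 billion

Bank i lends (1 − rr)^i of the original deposit: Bank 1 lends 170·0.7030 = 119.5100, Bank 2 lends 170·0.7030² ≈ 84.0155, and so on.
Summing a geometric series: total = 170·[0.7030·(1 − 0.7030^4) / (1 − 0.7030)] ≈ 304.1097 billion.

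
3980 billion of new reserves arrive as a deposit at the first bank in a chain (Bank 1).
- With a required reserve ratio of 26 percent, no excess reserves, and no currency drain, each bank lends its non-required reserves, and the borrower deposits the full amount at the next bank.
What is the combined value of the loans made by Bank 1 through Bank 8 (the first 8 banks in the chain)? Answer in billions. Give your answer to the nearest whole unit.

10309 billion

Bank i lends (1 − rr)^i of the original deposit: Bank 1 lends 3980·0.7400 = 2945.2000, Bank 2 lends 3980·0.7400² = 2179.4480, and so on.
Summing a geometric series: total = 3980·[0.7400·(1 − 0.7400^8) / (1 − 0.7400)] ≈ 10309.1122 billion.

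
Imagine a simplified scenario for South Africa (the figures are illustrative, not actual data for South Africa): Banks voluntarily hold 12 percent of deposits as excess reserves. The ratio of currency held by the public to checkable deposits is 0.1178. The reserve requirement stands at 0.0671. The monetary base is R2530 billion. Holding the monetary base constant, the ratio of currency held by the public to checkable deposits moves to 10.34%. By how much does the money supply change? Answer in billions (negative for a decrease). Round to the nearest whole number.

Initially m₁ = (1 + 0.1178) / (0.0671 + 0.12 + 0.1178) ≈ 3.66612, so M₁ = 3.66612 × 2530 = 9275.2836 billion.
After the change m₂ = (1 + 0.1034) / (0.0671 + 0.12 + 0.1034) ≈ 3.79828, so M₂ = 3.79828 × 2530 = 9609.6484 billion.
ΔM = M₂ − M₁ = 9609.6484 − 9275.2836 = 334.3648 billion.

R334 billion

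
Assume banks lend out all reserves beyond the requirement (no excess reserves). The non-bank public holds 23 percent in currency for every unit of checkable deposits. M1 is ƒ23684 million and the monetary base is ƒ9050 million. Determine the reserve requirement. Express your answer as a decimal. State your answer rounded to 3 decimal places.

0.240

Using m = M/MB = 23684/9050 ≈ 2.617017. Since m = (1 + c)/(c + rr + e), the denominator satisfies c + rr + e = (1 + c)/m = (1 + 0.23) / 2.617017 ≈ 0.470001.
With c = 0.23 and e = 0, the reserve requirement is 0.470001 − 0.23 − 0 = 0.240001.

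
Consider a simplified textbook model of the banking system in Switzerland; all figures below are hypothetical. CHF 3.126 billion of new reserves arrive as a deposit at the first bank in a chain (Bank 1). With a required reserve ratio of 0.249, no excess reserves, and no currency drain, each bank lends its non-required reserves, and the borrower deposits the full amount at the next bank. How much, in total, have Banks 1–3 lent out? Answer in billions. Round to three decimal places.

CHF 5.435 billion

Bank i lends (1 − rr)^i of the original deposit: Bank 1 lends 3.126·0.7510 ≈ 2.3476, Bank 2 lends 3.126·0.7510² ≈ 1.7631, and so on.
Summing a geometric series: total = 3.126·[0.7510·(1 − 0.7510^3) / (1 − 0.7510)] ≈ 5.4348 billion.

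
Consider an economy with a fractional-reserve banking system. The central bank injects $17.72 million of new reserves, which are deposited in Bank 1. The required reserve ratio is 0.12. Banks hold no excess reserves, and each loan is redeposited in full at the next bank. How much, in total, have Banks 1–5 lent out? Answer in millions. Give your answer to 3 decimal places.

$61.370 million

Bank i lends (1 − rr)^i of the original deposit: Bank 1 lends 17.72·0.8800 = 15.5936, Bank 2 lends 17.72·0.8800² ≈ 13.7224, and so on.
Summing a geometric series: total = 17.72·[0.8800·(1 − 0.8800^5) / (1 − 0.8800)] ≈ 61.3697 million.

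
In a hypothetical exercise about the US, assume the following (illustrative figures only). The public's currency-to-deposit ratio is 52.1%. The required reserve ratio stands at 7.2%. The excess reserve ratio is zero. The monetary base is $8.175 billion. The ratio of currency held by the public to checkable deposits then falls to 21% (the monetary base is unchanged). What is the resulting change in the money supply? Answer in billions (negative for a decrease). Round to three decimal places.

Initially m₁ = (1 + 0.521) / (0.072 + 0.521) ≈ 2.56492, so M₁ = 2.56492 × 8.175 ≈ 20.9682 billion.
After the change m₂ = (1 + 0.21) / (0.072 + 0.21) ≈ 4.29078, so M₂ = 4.29078 × 8.175 ≈ 35.0771 billion.
ΔM = M₂ − M₁ = 35.0771 − 20.9682 = 14.1089 billion.

$14.109 billion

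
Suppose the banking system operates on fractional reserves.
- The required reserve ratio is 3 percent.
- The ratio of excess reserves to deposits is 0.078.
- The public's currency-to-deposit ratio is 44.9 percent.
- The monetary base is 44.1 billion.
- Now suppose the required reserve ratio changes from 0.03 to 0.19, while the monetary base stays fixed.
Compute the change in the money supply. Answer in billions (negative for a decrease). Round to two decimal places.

Initially m₁ = (1 + 0.449) / (0.03 + 0.078 + 0.449) ≈ 2.60144, so M₁ = 2.60144 × 44.1 ≈ 114.7235 billion.
After the change m₂ = (1 + 0.449) / (0.19 + 0.078 + 0.449) ≈ 2.02092, so M₂ = 2.02092 × 44.1 ≈ 89.1226 billion.
ΔM = M₂ − M₁ = 89.1226 − 114.7235 = -25.6009 billion.

-25.60 billion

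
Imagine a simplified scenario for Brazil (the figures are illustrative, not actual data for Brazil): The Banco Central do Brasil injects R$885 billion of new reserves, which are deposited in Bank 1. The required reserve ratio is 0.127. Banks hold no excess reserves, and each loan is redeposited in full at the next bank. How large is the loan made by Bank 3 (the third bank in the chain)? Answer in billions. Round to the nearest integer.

Each bank lends a fraction (1 − rr) = 0.8730 of the deposit it receives, so Bank 3 receives 885·0.8730^2 and lends 885·0.8730^3 ≈ 588.8247 billion.

R$589 billion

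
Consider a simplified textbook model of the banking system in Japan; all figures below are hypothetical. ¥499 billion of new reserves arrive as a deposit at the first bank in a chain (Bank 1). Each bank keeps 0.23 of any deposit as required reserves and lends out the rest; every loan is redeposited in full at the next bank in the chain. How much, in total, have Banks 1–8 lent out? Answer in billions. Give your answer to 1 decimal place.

¥1464.1 billion

Bank i lends (1 − rr)^i of the original deposit: Bank 1 lends 499·0.7700 = 384.2300, Bank 2 lends 499·0.7700² = 295.8571, and so on.
Summing a geometric series: total = 499·[0.7700·(1 − 0.7700^8) / (1 − 0.7700)] ≈ 1464.1274 billion.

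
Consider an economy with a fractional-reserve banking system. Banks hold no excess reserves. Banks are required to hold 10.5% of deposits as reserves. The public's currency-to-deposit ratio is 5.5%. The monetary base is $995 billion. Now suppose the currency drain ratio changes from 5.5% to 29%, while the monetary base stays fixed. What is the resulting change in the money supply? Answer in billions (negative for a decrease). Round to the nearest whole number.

-3311 billion

Initially m₁ = (1 + 0.055) / (0.105 + 0.055) ≈ 6.5937, so M₁ = 6.5937 × 995 = 6560.7315 billion.
After the change m₂ = (1 + 0.29) / (0.105 + 0.29) ≈ 3.2658, so M₂ = 3.2658 × 995 = 3249.471 billion.
ΔM = M₂ − M₁ = 3249.471 − 6560.7315 = -3311.2605 billion.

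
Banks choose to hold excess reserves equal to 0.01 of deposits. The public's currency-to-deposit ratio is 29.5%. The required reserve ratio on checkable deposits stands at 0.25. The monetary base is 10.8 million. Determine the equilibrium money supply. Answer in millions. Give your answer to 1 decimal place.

The money multiplier is m = (1 + c) / (rr + e + c) = (1 + 0.295) / (0.25 + 0.01 + 0.295) ≈ 2.3333.
So M = m × MB = 2.3333 × 10.8 ≈ 25.1996 million.

25.2 million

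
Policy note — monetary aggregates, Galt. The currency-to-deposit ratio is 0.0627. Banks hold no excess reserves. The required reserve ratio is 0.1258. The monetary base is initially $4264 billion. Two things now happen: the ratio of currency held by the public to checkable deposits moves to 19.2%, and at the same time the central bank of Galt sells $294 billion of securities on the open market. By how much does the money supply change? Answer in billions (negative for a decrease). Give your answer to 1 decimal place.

Before: m₁ = (1 + 0.0627) / (0.1258 + 0.0627) ≈ 5.637666, MB₁ = 4264, so M₁ = 5.637666 × 4264 ≈ 24039.0078 billion.
After: m₂ = (1 + 0.192) / (0.1258 + 0.192) ≈ 3.750787, MB₂ = 4264 − 294 = 3970, so M₂ = 3.750787 × 3970 ≈ 14890.6244 billion.
ΔM = M₂ − M₁ = 14890.6244 − 24039.0078 = -9148.3834 billion.

-9148.4 billion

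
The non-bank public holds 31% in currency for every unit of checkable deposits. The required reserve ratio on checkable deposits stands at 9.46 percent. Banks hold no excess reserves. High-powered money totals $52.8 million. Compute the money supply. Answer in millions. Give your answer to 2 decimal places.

$170.95 million

The money multiplier is m = (1 + c) / (rr + c) = (1 + 0.31) / (0.0946 + 0.31) ≈ 3.23777.
So M = m × MB = 3.23777 × 52.8 ≈ 170.9543 million.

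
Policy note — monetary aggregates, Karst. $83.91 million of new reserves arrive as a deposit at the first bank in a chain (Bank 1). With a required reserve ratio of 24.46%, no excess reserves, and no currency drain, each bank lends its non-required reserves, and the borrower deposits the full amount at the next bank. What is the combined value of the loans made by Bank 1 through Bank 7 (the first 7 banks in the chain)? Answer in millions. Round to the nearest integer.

Bank i lends (1 − rr)^i of the original deposit: Bank 1 lends 83.91·0.7554 ≈ 63.3856, Bank 2 lends 83.91·0.7554² ≈ 47.8815, and so on.
Summing a geometric series: total = 83.91·[0.7554·(1 − 0.7554^7) / (1 − 0.7554)] ≈ 222.7674 million.

$223 million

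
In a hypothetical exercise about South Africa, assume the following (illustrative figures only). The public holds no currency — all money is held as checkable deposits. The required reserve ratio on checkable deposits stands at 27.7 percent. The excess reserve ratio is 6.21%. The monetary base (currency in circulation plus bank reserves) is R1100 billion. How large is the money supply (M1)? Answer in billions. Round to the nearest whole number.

The money multiplier is m = 1 / (rr + e) = 1 / (0.277 + 0.0621) ≈ 2.94898.
So M = m × MB = 2.94898 × 1100 = 3243.878 billion.

R3244 billion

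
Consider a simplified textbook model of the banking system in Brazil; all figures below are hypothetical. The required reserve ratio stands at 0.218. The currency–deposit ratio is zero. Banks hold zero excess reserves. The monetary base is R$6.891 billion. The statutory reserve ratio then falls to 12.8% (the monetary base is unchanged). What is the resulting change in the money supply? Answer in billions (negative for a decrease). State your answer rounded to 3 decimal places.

R$22.226 billion

Initially m₁ = 1 / (0.218) ≈ 4.58716, so M₁ = 4.58716 × 6.891 ≈ 31.6101 billion.
After the change m₂ = 1 / (0.128) = 7.81250, so M₂ = 7.81250 × 6.891 ≈ 53.8359 billion.
ΔM = M₂ − M₁ = 53.8359 − 31.6101 = 22.2258 billion.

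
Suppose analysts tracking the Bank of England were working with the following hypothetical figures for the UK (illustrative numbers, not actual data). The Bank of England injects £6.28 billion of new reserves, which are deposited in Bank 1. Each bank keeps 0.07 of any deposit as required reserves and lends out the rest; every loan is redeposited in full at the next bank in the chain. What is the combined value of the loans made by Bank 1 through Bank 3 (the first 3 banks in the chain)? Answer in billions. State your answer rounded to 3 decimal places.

£16.323 billion

Bank i lends (1 − rr)^i of the original deposit: Bank 1 lends 6.28·0.9300 = 5.8404, Bank 2 lends 6.28·0.9300² ≈ 5.4316, and so on.
Summing a geometric series: total = 6.28·[0.9300·(1 − 0.9300^3) / (1 − 0.9300)] ≈ 16.3233 billion.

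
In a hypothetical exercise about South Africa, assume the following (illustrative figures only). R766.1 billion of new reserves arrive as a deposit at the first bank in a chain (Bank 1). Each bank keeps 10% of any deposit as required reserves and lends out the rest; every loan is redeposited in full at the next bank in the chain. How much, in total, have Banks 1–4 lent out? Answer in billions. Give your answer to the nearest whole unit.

R2371 billion

Bank i lends (1 − rr)^i of the original deposit: Bank 1 lends 766.1·0.9000 = 689.4900, Bank 2 lends 766.1·0.9000² = 620.5410, and so on.
Summing a geometric series: total = 766.1·[0.9000·(1 − 0.9000^4) / (1 − 0.9000)] ≈ 2371.1561 billion.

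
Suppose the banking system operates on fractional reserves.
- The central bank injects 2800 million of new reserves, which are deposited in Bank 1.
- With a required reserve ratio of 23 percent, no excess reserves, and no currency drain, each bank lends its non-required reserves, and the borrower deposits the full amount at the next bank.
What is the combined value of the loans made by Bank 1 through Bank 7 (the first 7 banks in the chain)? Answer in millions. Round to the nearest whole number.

7870 million

Bank i lends (1 − rr)^i of the original deposit: Bank 1 lends 2800·0.7700 = 2156.0000, Bank 2 lends 2800·0.7700² = 1660.1200, and so on.
Summing a geometric series: total = 2800·[0.7700·(1 − 0.7700^7) / (1 − 0.7700)] ≈ 7869.5384 million.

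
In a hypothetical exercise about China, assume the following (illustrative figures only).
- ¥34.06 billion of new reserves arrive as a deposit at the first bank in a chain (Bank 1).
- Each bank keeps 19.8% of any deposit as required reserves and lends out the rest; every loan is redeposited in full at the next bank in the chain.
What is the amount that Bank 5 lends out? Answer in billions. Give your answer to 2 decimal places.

Each bank lends a fraction (1 − rr) = 0.8020 of the deposit it receives, so Bank 5 receives 34.06·0.8020^4 and lends 34.06·0.8020^5 ≈ 11.3010 billion.

¥11.30 billion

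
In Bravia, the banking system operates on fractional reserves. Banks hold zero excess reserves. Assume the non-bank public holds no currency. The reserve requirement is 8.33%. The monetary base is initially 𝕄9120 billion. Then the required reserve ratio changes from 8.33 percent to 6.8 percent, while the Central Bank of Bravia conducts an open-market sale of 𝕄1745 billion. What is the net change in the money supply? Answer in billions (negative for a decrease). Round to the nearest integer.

-1028 billion

Before: m₁ = 1 / (0.0833) ≈ 12.00480, MB₁ = 9120, so M₁ = 12.00480 × 9120 = 109483.776 billion.
After: m₂ = 1 / (0.068) ≈ 14.70588, MB₂ = 9120 − 1745 = 7375, so M₂ = 14.70588 × 7375 = 108455.865 billion.
ΔM = M₂ − M₁ = 108455.865 − 109483.776 = -1027.911 billion.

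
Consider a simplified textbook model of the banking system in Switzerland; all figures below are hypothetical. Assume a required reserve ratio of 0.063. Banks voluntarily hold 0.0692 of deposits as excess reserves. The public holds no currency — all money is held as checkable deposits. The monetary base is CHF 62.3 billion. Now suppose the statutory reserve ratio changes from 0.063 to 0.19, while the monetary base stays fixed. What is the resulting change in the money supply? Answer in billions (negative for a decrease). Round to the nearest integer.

-231 billion

Initially m₁ = 1 / (0.063 + 0.0692) ≈ 7.5643, so M₁ = 7.5643 × 62.3 ≈ 471.2559 billion.
After the change m₂ = 1 / (0.19 + 0.0692) ≈ 3.8580, so M₂ = 3.8580 × 62.3 = 240.3534 billion.
ΔM = M₂ − M₁ = 240.3534 − 471.2559 = -230.9025 billion.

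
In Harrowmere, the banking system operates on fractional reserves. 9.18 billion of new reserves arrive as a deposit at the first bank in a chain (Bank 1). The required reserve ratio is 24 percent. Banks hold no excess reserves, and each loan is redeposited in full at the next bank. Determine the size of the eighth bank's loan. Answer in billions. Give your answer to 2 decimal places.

Each bank lends a fraction (1 − rr) = 0.7600 of the deposit it receives, so Bank 8 receives 9.18·0.7600^7 and lends 9.18·0.7600^8 ≈ 1.0218 billion.

1.02 billion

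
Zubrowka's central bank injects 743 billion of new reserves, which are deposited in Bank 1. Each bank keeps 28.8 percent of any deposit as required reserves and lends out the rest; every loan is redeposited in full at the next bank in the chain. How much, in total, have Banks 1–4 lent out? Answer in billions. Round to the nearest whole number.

1365 billion

Bank i lends (1 − rr)^i of the original deposit: Bank 1 lends 743·0.7120 = 529.0160, Bank 2 lends 743·0.7120² ≈ 376.6594, and so on.
Summing a geometric series: total = 743·[0.7120·(1 − 0.7120^4) / (1 − 0.7120)] ≈ 1364.8021 billion.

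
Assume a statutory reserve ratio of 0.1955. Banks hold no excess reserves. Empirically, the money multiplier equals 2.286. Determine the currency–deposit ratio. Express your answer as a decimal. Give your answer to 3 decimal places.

0.430

Using m = 2.286. From m = (1 + c)/(c + rr + e), rearranging gives 1 + c = m·(c + rr + e), so c·(1 − m) = m·(rr + e) − 1.
Hence c = [m·(rr + e) − 1]/(1 − m) = [2.286 × (0.1955 + 0) − 1] / (1 − 2.286) ≈ 0.430083.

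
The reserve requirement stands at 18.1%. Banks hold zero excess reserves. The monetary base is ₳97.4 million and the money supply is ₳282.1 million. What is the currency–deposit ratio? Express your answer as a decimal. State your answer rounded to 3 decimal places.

0.251

Using m = M/MB = 282.1/97.4 ≈ 2.896304. From m = (1 + c)/(c + rr + e), rearranging gives 1 + c = m·(c + rr + e), so c·(1 − m) = m·(rr + e) − 1.
Hence c = [m·(rr + e) − 1]/(1 − m) = [2.896304 × (0.181 + 0) − 1] / (1 − 2.896304) ≈ 0.250893.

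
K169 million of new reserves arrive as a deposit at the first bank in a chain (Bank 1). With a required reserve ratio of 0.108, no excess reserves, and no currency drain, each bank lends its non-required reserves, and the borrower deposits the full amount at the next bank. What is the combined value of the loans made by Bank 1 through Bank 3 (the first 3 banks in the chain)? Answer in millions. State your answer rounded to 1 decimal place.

K405.2 million

Bank i lends (1 − rr)^i of the original deposit: Bank 1 lends 169·0.8920 = 150.7480, Bank 2 lends 169·0.8920² ≈ 134.4672, and so on.
Summing a geometric series: total = 169·[0.8920·(1 − 0.8920^3) / (1 − 0.8920)] ≈ 405.1600 million.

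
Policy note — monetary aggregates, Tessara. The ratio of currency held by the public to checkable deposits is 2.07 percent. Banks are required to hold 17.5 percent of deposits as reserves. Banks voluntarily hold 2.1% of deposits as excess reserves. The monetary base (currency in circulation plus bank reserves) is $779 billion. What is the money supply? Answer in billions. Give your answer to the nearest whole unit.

The money multiplier is m = (1 + c) / (rr + e + c) = (1 + 0.0207) / (0.175 + 0.021 + 0.0207) ≈ 4.7102.
So M = m × MB = 4.7102 × 779 = 3669.2458 billion.

$3669 billion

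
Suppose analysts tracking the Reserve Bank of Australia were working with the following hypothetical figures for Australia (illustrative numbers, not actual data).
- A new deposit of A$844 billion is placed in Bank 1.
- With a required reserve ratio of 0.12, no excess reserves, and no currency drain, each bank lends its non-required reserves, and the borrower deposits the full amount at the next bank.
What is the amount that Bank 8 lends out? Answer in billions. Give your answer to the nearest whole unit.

A$304 billion

Each bank lends a fraction (1 − rr) = 0.8800 of the deposit it receives, so Bank 8 receives 844·0.8800^7 and lends 844·0.8800^8 ≈ 303.5315 billion.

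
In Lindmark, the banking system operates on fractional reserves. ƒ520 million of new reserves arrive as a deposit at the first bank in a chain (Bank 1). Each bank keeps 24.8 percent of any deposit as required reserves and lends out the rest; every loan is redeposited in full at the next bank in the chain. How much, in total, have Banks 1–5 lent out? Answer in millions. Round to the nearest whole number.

Bank i lends (1 − rr)^i of the original deposit: Bank 1 lends 520·0.7520 = 391.0400, Bank 2 lends 520·0.7520² ≈ 294.0621, and so on.
Summing a geometric series: total = 520·[0.7520·(1 − 0.7520^5) / (1 − 0.7520)] ≈ 1197.5826 million.

ƒ1198 million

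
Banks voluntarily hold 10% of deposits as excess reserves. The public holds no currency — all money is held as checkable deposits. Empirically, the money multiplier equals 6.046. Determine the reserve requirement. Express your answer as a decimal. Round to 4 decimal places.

0.0654

Using m = 6.046. Since m = (1 + c)/(c + rr + e), the denominator satisfies c + rr + e = (1 + c)/m = (1 + 0) / 6.046 ≈ 0.165399.
With c = 0 and e = 0.1, the reserve requirement is 0.165399 − 0 − 0.1 = 0.065399.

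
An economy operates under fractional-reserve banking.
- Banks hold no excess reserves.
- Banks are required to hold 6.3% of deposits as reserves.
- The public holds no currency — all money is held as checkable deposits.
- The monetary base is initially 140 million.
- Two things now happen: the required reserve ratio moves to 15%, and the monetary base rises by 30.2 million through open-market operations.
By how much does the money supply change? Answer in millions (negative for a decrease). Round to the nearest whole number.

-1088 million

Before: m₁ = 1 / (0.063) ≈ 15.8730, MB₁ = 140, so M₁ = 15.8730 × 140 = 2222.22 million.
After: m₂ = 1 / (0.15) ≈ 6.6667, MB₂ = 140 + 30.2 = 170.2, so M₂ = 6.6667 × 170.2 ≈ 1134.6723 million.
ΔM = M₂ − M₁ = 1134.6723 − 2222.22 = -1087.5477 million.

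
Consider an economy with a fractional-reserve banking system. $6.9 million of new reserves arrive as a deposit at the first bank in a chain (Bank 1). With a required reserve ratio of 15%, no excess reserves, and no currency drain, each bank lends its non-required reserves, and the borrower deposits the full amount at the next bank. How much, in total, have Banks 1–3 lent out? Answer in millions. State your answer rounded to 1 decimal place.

Bank i lends (1 − rr)^i of the original deposit: Bank 1 lends 6.9·0.8500 = 5.8650, Bank 2 lends 6.9·0.8500² ≈ 4.9852, and so on.
Summing a geometric series: total = 6.9·[0.8500·(1 − 0.8500^3) / (1 − 0.8500)] ≈ 15.0877 million.

$15.1 million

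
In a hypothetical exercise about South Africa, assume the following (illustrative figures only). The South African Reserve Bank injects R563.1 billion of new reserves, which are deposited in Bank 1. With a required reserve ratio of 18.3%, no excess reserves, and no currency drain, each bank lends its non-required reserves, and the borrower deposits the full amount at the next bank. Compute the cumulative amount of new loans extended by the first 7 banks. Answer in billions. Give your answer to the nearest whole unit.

R1903 billion

Bank i lends (1 − rr)^i of the original deposit: Bank 1 lends 563.1·0.8170 = 460.0527, Bank 2 lends 563.1·0.8170² ≈ 375.8631, and so on.
Summing a geometric series: total = 563.1·[0.8170·(1 − 0.8170^7) / (1 − 0.8170)] ≈ 1903.1325 billion.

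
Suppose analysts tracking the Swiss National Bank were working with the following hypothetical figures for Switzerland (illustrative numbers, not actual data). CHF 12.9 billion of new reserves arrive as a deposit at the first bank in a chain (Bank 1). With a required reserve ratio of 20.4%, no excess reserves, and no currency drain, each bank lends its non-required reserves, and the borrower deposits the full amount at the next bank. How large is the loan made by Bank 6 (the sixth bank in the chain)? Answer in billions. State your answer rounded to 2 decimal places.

Each bank lends a fraction (1 − rr) = 0.7960 of the deposit it receives, so Bank 6 receives 12.9·0.7960^5 and lends 12.9·0.7960^6 ≈ 3.2815 billion.

CHF 3.28 billion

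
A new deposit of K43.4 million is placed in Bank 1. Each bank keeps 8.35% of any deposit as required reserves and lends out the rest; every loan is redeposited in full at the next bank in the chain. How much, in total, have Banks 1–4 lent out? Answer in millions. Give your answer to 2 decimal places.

K140.26 million

Bank i lends (1 − rr)^i of the original deposit: Bank 1 lends 43.4·0.9165 = 39.7761, Bank 2 lends 43.4·0.9165² ≈ 36.4548, and so on.
Summing a geometric series: total = 43.4·[0.9165·(1 − 0.9165^4) / (1 − 0.9165)] ≈ 140.2627 million.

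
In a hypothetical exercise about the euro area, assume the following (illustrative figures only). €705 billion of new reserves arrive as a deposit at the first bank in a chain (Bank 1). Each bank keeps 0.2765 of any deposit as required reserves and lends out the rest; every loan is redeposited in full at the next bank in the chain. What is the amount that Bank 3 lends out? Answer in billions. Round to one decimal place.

Each bank lends a fraction (1 − rr) = 0.7235 of the deposit it receives, so Bank 3 receives 705·0.7235^2 and lends 705·0.7235^3 ≈ 266.9960 billion.

€267.0 billion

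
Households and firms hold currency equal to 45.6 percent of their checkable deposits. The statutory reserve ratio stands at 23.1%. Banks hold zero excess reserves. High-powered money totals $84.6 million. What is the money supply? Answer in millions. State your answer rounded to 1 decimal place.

The money multiplier is m = (1 + c) / (rr + c) = (1 + 0.456) / (0.231 + 0.456) ≈ 2.1194.
So M = m × MB = 2.1194 × 84.6 ≈ 179.3012 million.

$179.3 million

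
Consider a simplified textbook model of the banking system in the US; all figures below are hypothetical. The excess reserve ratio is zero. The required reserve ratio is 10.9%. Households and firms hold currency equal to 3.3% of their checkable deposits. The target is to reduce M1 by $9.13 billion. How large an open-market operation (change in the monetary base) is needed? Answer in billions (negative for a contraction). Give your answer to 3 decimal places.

-1.255 billion

The money multiplier is m = (1 + c) / (rr + c) = (1 + 0.033) / (0.109 + 0.033) ≈ 7.27465.
ΔMB = ΔM / m = (−9.13) / 7.27465 ≈ -1.255 billion.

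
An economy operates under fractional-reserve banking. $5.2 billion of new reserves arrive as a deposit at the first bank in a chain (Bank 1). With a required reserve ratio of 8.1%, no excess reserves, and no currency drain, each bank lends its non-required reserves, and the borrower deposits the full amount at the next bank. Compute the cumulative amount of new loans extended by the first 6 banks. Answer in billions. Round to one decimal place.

$23.5 billion

Bank i lends (1 − rr)^i of the original deposit: Bank 1 lends 5.2·0.9190 = 4.7788, Bank 2 lends 5.2·0.9190² ≈ 4.3917, and so on.
Summing a geometric series: total = 5.2·[0.9190·(1 − 0.9190^6) / (1 − 0.9190)] ≈ 23.4568 billion.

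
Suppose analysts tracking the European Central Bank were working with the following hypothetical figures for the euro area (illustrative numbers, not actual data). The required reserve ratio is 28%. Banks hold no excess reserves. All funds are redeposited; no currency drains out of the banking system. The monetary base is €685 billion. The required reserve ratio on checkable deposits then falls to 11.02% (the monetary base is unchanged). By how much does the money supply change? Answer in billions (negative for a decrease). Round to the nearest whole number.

€3770 billion

Initially m₁ = 1 / (0.28) ≈ 3.5714, so M₁ = 3.5714 × 685 = 2446.409 billion.
After the change m₂ = 1 / (0.1102) ≈ 9.0744, so M₂ = 9.0744 × 685 = 6215.964 billion.
ΔM = M₂ − M₁ = 6215.964 − 2446.409 = 3769.555 billion.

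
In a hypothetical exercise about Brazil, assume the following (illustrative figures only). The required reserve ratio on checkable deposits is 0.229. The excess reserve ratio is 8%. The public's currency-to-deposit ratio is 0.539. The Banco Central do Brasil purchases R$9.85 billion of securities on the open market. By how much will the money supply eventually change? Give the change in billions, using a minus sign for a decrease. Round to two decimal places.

R$17.88 billion

The money multiplier is m = (1 + c) / (rr + e + c) = (1 + 0.539) / (0.229 + 0.08 + 0.539) ≈ 1.8149.
The purchase adds 9.85 billion of base, so ΔM = m × ΔMB = 1.8149 × (+9.85) ≈ 17.8768 billion.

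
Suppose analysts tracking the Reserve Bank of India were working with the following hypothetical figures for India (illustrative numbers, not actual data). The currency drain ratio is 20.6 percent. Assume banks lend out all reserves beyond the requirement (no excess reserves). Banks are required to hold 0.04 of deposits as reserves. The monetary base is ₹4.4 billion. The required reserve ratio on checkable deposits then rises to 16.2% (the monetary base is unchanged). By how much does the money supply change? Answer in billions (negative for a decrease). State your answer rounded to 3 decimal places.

Initially m₁ = (1 + 0.206) / (0.04 + 0.206) ≈ 4.90244, so M₁ = 4.90244 × 4.4 ≈ 21.5707 billion.
After the change m₂ = (1 + 0.206) / (0.162 + 0.206) ≈ 3.27717, so M₂ = 3.27717 × 4.4 ≈ 14.4195 billion.
ΔM = M₂ − M₁ = 14.4195 − 21.5707 = -7.1512 billion.

-7.151 billion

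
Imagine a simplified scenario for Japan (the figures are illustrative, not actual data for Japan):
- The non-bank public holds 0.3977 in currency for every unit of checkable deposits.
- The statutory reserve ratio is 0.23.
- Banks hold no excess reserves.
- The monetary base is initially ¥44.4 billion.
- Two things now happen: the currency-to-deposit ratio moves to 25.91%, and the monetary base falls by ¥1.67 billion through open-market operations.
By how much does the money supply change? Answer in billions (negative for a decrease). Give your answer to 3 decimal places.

Before: m₁ = (1 + 0.3977) / (0.23 + 0.3977) ≈ 2.226701, MB₁ = 44.4, so M₁ = 2.226701 × 44.4 ≈ 98.8655 billion.
After: m₂ = (1 + 0.2591) / (0.23 + 0.2591) ≈ 2.574320, MB₂ = 44.4 − 1.67 = 42.73, so M₂ = 2.574320 × 42.73 ≈ 110.0007 billion.
ΔM = M₂ − M₁ = 110.0007 − 98.8655 = 11.1352 billion.

¥11.135 billion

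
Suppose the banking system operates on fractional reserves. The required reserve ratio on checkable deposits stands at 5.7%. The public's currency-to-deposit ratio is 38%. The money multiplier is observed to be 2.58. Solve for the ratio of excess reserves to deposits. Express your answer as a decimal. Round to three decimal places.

Using m = 2.58. Since m = (1 + c)/(c + rr + e), the denominator satisfies c + rr + e = (1 + c)/m = (1 + 0.38) / 2.58 ≈ 0.534884.
With c = 0.38 and rr = 0.057, the ratio of excess reserves to deposits is 0.534884 − 0.38 − 0.057 = 0.097884.

0.098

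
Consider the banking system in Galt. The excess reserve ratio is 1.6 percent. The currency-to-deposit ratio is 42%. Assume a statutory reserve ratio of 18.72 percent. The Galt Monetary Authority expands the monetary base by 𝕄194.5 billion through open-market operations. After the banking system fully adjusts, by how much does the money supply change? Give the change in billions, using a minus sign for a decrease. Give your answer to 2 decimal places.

The money multiplier is m = (1 + c) / (rr + e + c) = (1 + 0.42) / (0.1872 + 0.016 + 0.42) ≈ 2.278562.
The purchase adds 194.5 billion of base, so ΔM = m × ΔMB = 2.278562 × (+194.5) ≈ 443.1803 billion.

𝕄443.18 billion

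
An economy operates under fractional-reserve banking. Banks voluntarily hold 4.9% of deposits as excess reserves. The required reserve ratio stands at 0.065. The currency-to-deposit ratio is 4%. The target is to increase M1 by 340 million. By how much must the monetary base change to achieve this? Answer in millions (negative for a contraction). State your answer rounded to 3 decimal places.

The money multiplier is m = (1 + c) / (rr + e + c) = (1 + 0.04) / (0.065 + 0.049 + 0.04) ≈ 6.7532468.
ΔMB = ΔM / m = (+340) / 6.7532468 ≈ 50.3462 million.

50.346 million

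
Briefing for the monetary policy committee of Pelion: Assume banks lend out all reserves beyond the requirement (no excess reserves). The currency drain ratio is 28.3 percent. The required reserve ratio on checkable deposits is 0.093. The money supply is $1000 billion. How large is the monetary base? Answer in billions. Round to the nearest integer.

The money multiplier is m = (1 + c) / (rr + c) = (1 + 0.283) / (0.093 + 0.283) ≈ 3.4122.
MB = M / m = 1000 / 3.4122 ≈ 293.0661 billion.

$293 billion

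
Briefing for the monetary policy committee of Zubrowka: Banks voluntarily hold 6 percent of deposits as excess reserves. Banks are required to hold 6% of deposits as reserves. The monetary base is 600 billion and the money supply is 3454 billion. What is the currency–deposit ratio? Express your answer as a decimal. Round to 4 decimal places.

Using m = M/MB = 3454/600 ≈ 5.756667. From m = (1 + c)/(c + rr + e), rearranging gives 1 + c = m·(c + rr + e), so c·(1 − m) = m·(rr + e) − 1.
Hence c = [m·(rr + e) − 1]/(1 − m) = [5.756667 × (0.06 + 0.06) − 1] / (1 − 5.756667) ≈ 0.065003.

0.0650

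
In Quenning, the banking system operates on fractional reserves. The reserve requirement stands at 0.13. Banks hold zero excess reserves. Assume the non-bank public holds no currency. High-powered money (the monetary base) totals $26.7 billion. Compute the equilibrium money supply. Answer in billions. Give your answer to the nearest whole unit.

With no currency drain or excess reserves, the money multiplier is m = 1/rr = 1/0.13 ≈ 7.6923.
Money supply M = m × MB = 7.6923 × 26.7 ≈ 205.3844 billion.

$205 billion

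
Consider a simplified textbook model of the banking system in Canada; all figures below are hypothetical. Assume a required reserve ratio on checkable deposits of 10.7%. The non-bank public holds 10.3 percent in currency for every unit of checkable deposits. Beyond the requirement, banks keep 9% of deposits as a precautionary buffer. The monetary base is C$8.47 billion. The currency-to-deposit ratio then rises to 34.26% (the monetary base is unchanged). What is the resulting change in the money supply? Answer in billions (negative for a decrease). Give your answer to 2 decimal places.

Initially m₁ = (1 + 0.103) / (0.107 + 0.09 + 0.103) ≈ 3.6767, so M₁ = 3.6767 × 8.47 ≈ 31.1416 billion.
After the change m₂ = (1 + 0.3426) / (0.107 + 0.09 + 0.3426) ≈ 2.4881, so M₂ = 2.4881 × 8.47 ≈ 21.0742 billion.
ΔM = M₂ − M₁ = 21.0742 − 31.1416 = -10.0674 billion.

-10.07 billion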